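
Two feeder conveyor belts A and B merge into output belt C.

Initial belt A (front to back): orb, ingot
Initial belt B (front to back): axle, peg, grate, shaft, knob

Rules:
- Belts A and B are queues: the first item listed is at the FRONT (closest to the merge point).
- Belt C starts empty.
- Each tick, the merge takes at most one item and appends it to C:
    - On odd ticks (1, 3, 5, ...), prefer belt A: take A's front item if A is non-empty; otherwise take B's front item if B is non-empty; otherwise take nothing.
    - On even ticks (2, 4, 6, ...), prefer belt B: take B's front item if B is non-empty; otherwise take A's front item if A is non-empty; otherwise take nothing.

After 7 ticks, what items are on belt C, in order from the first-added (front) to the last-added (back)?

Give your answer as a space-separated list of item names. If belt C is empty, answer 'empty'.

Answer: orb axle ingot peg grate shaft knob

Derivation:
Tick 1: prefer A, take orb from A; A=[ingot] B=[axle,peg,grate,shaft,knob] C=[orb]
Tick 2: prefer B, take axle from B; A=[ingot] B=[peg,grate,shaft,knob] C=[orb,axle]
Tick 3: prefer A, take ingot from A; A=[-] B=[peg,grate,shaft,knob] C=[orb,axle,ingot]
Tick 4: prefer B, take peg from B; A=[-] B=[grate,shaft,knob] C=[orb,axle,ingot,peg]
Tick 5: prefer A, take grate from B; A=[-] B=[shaft,knob] C=[orb,axle,ingot,peg,grate]
Tick 6: prefer B, take shaft from B; A=[-] B=[knob] C=[orb,axle,ingot,peg,grate,shaft]
Tick 7: prefer A, take knob from B; A=[-] B=[-] C=[orb,axle,ingot,peg,grate,shaft,knob]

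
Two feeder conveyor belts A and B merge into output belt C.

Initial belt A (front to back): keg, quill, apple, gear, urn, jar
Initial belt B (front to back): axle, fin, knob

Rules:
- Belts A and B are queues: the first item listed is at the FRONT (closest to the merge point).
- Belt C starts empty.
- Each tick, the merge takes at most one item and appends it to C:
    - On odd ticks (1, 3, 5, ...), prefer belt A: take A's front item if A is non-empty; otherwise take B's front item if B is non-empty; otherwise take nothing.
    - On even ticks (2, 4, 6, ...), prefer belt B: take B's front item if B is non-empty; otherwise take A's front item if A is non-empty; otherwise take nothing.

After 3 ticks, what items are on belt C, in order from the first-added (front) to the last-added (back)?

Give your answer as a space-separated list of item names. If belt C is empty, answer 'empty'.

Answer: keg axle quill

Derivation:
Tick 1: prefer A, take keg from A; A=[quill,apple,gear,urn,jar] B=[axle,fin,knob] C=[keg]
Tick 2: prefer B, take axle from B; A=[quill,apple,gear,urn,jar] B=[fin,knob] C=[keg,axle]
Tick 3: prefer A, take quill from A; A=[apple,gear,urn,jar] B=[fin,knob] C=[keg,axle,quill]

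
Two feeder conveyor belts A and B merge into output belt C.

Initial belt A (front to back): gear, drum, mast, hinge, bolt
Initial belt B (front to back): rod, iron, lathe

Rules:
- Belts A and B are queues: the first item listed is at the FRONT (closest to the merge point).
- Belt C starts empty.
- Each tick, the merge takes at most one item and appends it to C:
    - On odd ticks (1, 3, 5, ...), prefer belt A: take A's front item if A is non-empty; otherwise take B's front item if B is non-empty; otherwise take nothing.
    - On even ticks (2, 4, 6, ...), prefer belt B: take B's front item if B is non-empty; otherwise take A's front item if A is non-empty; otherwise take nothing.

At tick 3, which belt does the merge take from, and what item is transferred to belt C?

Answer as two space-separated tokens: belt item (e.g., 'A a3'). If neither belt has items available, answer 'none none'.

Tick 1: prefer A, take gear from A; A=[drum,mast,hinge,bolt] B=[rod,iron,lathe] C=[gear]
Tick 2: prefer B, take rod from B; A=[drum,mast,hinge,bolt] B=[iron,lathe] C=[gear,rod]
Tick 3: prefer A, take drum from A; A=[mast,hinge,bolt] B=[iron,lathe] C=[gear,rod,drum]

Answer: A drum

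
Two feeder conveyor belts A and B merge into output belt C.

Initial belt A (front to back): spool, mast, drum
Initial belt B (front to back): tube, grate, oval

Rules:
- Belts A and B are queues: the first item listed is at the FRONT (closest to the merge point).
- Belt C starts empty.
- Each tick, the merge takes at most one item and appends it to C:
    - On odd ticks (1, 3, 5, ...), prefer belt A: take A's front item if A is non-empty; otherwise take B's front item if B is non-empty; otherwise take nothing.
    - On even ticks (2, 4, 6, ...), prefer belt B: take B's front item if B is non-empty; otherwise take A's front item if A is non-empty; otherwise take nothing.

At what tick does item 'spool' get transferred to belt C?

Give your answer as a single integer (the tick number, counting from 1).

Tick 1: prefer A, take spool from A; A=[mast,drum] B=[tube,grate,oval] C=[spool]

Answer: 1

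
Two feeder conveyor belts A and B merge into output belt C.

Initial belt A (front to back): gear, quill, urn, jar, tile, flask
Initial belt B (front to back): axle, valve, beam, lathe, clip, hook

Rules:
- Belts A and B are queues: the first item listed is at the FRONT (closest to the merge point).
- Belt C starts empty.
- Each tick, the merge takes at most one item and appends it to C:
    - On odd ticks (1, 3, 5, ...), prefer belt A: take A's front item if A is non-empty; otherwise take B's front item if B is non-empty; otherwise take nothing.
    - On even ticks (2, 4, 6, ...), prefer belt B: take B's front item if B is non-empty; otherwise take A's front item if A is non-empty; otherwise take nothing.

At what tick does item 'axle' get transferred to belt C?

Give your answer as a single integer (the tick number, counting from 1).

Tick 1: prefer A, take gear from A; A=[quill,urn,jar,tile,flask] B=[axle,valve,beam,lathe,clip,hook] C=[gear]
Tick 2: prefer B, take axle from B; A=[quill,urn,jar,tile,flask] B=[valve,beam,lathe,clip,hook] C=[gear,axle]

Answer: 2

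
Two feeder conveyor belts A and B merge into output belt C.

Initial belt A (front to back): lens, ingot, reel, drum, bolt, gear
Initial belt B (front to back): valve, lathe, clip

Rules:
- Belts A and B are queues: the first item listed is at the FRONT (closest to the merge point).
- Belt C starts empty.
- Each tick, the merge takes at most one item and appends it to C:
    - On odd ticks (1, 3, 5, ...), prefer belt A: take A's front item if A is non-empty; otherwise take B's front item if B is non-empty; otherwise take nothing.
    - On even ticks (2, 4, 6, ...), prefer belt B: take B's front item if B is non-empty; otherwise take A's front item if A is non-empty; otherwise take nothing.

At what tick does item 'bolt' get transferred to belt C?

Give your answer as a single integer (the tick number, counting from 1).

Answer: 8

Derivation:
Tick 1: prefer A, take lens from A; A=[ingot,reel,drum,bolt,gear] B=[valve,lathe,clip] C=[lens]
Tick 2: prefer B, take valve from B; A=[ingot,reel,drum,bolt,gear] B=[lathe,clip] C=[lens,valve]
Tick 3: prefer A, take ingot from A; A=[reel,drum,bolt,gear] B=[lathe,clip] C=[lens,valve,ingot]
Tick 4: prefer B, take lathe from B; A=[reel,drum,bolt,gear] B=[clip] C=[lens,valve,ingot,lathe]
Tick 5: prefer A, take reel from A; A=[drum,bolt,gear] B=[clip] C=[lens,valve,ingot,lathe,reel]
Tick 6: prefer B, take clip from B; A=[drum,bolt,gear] B=[-] C=[lens,valve,ingot,lathe,reel,clip]
Tick 7: prefer A, take drum from A; A=[bolt,gear] B=[-] C=[lens,valve,ingot,lathe,reel,clip,drum]
Tick 8: prefer B, take bolt from A; A=[gear] B=[-] C=[lens,valve,ingot,lathe,reel,clip,drum,bolt]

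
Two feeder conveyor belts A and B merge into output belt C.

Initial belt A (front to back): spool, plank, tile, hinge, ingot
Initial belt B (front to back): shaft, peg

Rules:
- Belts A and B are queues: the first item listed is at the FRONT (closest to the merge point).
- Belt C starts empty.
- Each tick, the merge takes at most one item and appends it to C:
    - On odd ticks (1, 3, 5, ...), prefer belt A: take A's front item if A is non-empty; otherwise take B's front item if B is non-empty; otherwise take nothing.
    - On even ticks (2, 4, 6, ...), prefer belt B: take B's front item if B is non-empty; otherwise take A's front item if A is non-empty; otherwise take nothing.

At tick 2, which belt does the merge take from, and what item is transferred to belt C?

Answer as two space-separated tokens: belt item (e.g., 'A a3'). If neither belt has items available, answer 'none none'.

Answer: B shaft

Derivation:
Tick 1: prefer A, take spool from A; A=[plank,tile,hinge,ingot] B=[shaft,peg] C=[spool]
Tick 2: prefer B, take shaft from B; A=[plank,tile,hinge,ingot] B=[peg] C=[spool,shaft]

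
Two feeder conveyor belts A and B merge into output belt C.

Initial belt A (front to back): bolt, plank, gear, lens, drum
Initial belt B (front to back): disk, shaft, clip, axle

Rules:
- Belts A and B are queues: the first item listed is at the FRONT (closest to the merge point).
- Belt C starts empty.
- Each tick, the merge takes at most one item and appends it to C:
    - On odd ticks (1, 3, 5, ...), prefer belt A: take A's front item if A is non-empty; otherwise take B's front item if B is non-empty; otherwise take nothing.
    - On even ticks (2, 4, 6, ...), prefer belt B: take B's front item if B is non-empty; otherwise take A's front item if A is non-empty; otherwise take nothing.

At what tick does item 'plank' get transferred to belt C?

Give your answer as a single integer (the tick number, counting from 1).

Tick 1: prefer A, take bolt from A; A=[plank,gear,lens,drum] B=[disk,shaft,clip,axle] C=[bolt]
Tick 2: prefer B, take disk from B; A=[plank,gear,lens,drum] B=[shaft,clip,axle] C=[bolt,disk]
Tick 3: prefer A, take plank from A; A=[gear,lens,drum] B=[shaft,clip,axle] C=[bolt,disk,plank]

Answer: 3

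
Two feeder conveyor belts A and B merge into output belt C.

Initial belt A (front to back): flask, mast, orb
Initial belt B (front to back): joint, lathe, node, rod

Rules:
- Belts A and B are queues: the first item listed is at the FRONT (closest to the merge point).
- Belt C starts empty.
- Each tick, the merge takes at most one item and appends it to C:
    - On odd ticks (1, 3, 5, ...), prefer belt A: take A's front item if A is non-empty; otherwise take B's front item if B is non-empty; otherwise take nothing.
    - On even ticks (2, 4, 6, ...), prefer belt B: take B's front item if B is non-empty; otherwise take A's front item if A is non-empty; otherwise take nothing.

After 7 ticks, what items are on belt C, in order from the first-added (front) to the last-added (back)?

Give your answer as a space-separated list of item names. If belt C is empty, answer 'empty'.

Answer: flask joint mast lathe orb node rod

Derivation:
Tick 1: prefer A, take flask from A; A=[mast,orb] B=[joint,lathe,node,rod] C=[flask]
Tick 2: prefer B, take joint from B; A=[mast,orb] B=[lathe,node,rod] C=[flask,joint]
Tick 3: prefer A, take mast from A; A=[orb] B=[lathe,node,rod] C=[flask,joint,mast]
Tick 4: prefer B, take lathe from B; A=[orb] B=[node,rod] C=[flask,joint,mast,lathe]
Tick 5: prefer A, take orb from A; A=[-] B=[node,rod] C=[flask,joint,mast,lathe,orb]
Tick 6: prefer B, take node from B; A=[-] B=[rod] C=[flask,joint,mast,lathe,orb,node]
Tick 7: prefer A, take rod from B; A=[-] B=[-] C=[flask,joint,mast,lathe,orb,node,rod]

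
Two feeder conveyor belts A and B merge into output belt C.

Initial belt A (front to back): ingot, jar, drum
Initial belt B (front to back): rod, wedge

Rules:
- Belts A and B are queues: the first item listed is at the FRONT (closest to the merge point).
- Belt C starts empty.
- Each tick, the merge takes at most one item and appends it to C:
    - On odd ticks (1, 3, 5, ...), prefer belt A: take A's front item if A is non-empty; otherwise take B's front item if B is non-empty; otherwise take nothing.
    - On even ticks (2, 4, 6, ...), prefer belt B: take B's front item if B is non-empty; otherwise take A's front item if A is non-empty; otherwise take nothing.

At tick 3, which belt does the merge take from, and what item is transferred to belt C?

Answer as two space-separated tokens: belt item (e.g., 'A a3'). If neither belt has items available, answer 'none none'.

Answer: A jar

Derivation:
Tick 1: prefer A, take ingot from A; A=[jar,drum] B=[rod,wedge] C=[ingot]
Tick 2: prefer B, take rod from B; A=[jar,drum] B=[wedge] C=[ingot,rod]
Tick 3: prefer A, take jar from A; A=[drum] B=[wedge] C=[ingot,rod,jar]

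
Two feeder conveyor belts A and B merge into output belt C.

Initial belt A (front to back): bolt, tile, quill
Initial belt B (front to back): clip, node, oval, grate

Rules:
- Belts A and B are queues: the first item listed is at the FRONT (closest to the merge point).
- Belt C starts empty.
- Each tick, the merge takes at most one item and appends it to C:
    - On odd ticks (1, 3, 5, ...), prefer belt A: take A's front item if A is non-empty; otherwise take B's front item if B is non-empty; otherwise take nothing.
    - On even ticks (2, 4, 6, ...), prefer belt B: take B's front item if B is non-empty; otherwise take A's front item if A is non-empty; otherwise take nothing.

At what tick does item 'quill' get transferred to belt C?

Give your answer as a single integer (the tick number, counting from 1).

Answer: 5

Derivation:
Tick 1: prefer A, take bolt from A; A=[tile,quill] B=[clip,node,oval,grate] C=[bolt]
Tick 2: prefer B, take clip from B; A=[tile,quill] B=[node,oval,grate] C=[bolt,clip]
Tick 3: prefer A, take tile from A; A=[quill] B=[node,oval,grate] C=[bolt,clip,tile]
Tick 4: prefer B, take node from B; A=[quill] B=[oval,grate] C=[bolt,clip,tile,node]
Tick 5: prefer A, take quill from A; A=[-] B=[oval,grate] C=[bolt,clip,tile,node,quill]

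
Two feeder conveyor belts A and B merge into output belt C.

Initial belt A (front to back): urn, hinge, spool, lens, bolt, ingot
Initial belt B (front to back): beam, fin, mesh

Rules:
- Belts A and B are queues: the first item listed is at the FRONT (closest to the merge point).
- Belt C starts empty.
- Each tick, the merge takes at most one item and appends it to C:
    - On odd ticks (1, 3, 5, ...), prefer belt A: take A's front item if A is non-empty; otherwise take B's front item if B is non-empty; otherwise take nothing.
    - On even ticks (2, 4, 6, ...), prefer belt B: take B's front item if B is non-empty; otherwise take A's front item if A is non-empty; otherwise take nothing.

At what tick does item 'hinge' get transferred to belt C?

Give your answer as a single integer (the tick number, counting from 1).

Tick 1: prefer A, take urn from A; A=[hinge,spool,lens,bolt,ingot] B=[beam,fin,mesh] C=[urn]
Tick 2: prefer B, take beam from B; A=[hinge,spool,lens,bolt,ingot] B=[fin,mesh] C=[urn,beam]
Tick 3: prefer A, take hinge from A; A=[spool,lens,bolt,ingot] B=[fin,mesh] C=[urn,beam,hinge]

Answer: 3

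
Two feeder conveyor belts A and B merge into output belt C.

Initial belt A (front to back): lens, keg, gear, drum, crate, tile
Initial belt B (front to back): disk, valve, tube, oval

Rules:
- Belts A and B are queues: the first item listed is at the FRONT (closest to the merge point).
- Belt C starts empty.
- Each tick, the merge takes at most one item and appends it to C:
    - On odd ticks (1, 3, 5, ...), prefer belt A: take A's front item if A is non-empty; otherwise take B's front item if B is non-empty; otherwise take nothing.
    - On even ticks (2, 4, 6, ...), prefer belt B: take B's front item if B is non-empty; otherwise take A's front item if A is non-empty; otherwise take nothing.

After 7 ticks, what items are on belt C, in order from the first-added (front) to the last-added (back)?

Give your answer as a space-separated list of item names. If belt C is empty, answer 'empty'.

Answer: lens disk keg valve gear tube drum

Derivation:
Tick 1: prefer A, take lens from A; A=[keg,gear,drum,crate,tile] B=[disk,valve,tube,oval] C=[lens]
Tick 2: prefer B, take disk from B; A=[keg,gear,drum,crate,tile] B=[valve,tube,oval] C=[lens,disk]
Tick 3: prefer A, take keg from A; A=[gear,drum,crate,tile] B=[valve,tube,oval] C=[lens,disk,keg]
Tick 4: prefer B, take valve from B; A=[gear,drum,crate,tile] B=[tube,oval] C=[lens,disk,keg,valve]
Tick 5: prefer A, take gear from A; A=[drum,crate,tile] B=[tube,oval] C=[lens,disk,keg,valve,gear]
Tick 6: prefer B, take tube from B; A=[drum,crate,tile] B=[oval] C=[lens,disk,keg,valve,gear,tube]
Tick 7: prefer A, take drum from A; A=[crate,tile] B=[oval] C=[lens,disk,keg,valve,gear,tube,drum]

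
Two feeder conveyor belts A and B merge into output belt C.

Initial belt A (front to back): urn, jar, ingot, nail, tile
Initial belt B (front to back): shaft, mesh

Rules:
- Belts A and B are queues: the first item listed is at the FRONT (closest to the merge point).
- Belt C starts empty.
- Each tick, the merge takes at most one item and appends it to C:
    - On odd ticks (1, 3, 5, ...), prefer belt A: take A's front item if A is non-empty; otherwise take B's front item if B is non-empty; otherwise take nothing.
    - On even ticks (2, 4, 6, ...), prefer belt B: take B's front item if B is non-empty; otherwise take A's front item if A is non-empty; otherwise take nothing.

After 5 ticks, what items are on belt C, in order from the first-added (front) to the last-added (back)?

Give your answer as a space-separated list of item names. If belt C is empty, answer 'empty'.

Tick 1: prefer A, take urn from A; A=[jar,ingot,nail,tile] B=[shaft,mesh] C=[urn]
Tick 2: prefer B, take shaft from B; A=[jar,ingot,nail,tile] B=[mesh] C=[urn,shaft]
Tick 3: prefer A, take jar from A; A=[ingot,nail,tile] B=[mesh] C=[urn,shaft,jar]
Tick 4: prefer B, take mesh from B; A=[ingot,nail,tile] B=[-] C=[urn,shaft,jar,mesh]
Tick 5: prefer A, take ingot from A; A=[nail,tile] B=[-] C=[urn,shaft,jar,mesh,ingot]

Answer: urn shaft jar mesh ingot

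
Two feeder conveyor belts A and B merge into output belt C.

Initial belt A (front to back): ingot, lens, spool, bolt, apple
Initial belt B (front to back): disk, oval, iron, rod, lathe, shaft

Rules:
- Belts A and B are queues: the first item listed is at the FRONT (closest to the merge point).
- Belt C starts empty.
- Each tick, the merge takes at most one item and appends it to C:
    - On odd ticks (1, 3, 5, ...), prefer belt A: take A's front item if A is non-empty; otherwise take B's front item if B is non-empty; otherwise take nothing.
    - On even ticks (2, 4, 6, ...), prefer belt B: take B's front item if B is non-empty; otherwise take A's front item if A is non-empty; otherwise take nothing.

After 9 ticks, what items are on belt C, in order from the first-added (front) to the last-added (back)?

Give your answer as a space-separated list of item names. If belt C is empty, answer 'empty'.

Tick 1: prefer A, take ingot from A; A=[lens,spool,bolt,apple] B=[disk,oval,iron,rod,lathe,shaft] C=[ingot]
Tick 2: prefer B, take disk from B; A=[lens,spool,bolt,apple] B=[oval,iron,rod,lathe,shaft] C=[ingot,disk]
Tick 3: prefer A, take lens from A; A=[spool,bolt,apple] B=[oval,iron,rod,lathe,shaft] C=[ingot,disk,lens]
Tick 4: prefer B, take oval from B; A=[spool,bolt,apple] B=[iron,rod,lathe,shaft] C=[ingot,disk,lens,oval]
Tick 5: prefer A, take spool from A; A=[bolt,apple] B=[iron,rod,lathe,shaft] C=[ingot,disk,lens,oval,spool]
Tick 6: prefer B, take iron from B; A=[bolt,apple] B=[rod,lathe,shaft] C=[ingot,disk,lens,oval,spool,iron]
Tick 7: prefer A, take bolt from A; A=[apple] B=[rod,lathe,shaft] C=[ingot,disk,lens,oval,spool,iron,bolt]
Tick 8: prefer B, take rod from B; A=[apple] B=[lathe,shaft] C=[ingot,disk,lens,oval,spool,iron,bolt,rod]
Tick 9: prefer A, take apple from A; A=[-] B=[lathe,shaft] C=[ingot,disk,lens,oval,spool,iron,bolt,rod,apple]

Answer: ingot disk lens oval spool iron bolt rod apple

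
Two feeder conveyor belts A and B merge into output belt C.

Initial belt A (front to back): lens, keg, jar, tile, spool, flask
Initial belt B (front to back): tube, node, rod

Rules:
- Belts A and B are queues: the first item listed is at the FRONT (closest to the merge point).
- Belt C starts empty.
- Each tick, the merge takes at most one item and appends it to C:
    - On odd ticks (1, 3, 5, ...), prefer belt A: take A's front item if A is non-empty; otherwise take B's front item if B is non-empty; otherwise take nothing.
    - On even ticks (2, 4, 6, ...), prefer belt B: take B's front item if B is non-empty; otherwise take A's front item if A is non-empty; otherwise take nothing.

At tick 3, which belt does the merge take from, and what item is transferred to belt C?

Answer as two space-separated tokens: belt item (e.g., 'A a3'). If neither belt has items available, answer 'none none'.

Answer: A keg

Derivation:
Tick 1: prefer A, take lens from A; A=[keg,jar,tile,spool,flask] B=[tube,node,rod] C=[lens]
Tick 2: prefer B, take tube from B; A=[keg,jar,tile,spool,flask] B=[node,rod] C=[lens,tube]
Tick 3: prefer A, take keg from A; A=[jar,tile,spool,flask] B=[node,rod] C=[lens,tube,keg]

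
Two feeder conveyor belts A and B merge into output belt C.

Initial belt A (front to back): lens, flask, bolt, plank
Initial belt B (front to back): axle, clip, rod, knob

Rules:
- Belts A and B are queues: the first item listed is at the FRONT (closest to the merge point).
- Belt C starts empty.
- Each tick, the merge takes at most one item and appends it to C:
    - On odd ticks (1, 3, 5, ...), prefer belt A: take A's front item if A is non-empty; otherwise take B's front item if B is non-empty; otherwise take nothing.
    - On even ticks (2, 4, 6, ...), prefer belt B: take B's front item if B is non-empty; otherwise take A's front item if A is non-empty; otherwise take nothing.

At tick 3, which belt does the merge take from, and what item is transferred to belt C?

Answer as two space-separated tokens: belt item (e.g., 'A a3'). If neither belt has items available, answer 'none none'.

Answer: A flask

Derivation:
Tick 1: prefer A, take lens from A; A=[flask,bolt,plank] B=[axle,clip,rod,knob] C=[lens]
Tick 2: prefer B, take axle from B; A=[flask,bolt,plank] B=[clip,rod,knob] C=[lens,axle]
Tick 3: prefer A, take flask from A; A=[bolt,plank] B=[clip,rod,knob] C=[lens,axle,flask]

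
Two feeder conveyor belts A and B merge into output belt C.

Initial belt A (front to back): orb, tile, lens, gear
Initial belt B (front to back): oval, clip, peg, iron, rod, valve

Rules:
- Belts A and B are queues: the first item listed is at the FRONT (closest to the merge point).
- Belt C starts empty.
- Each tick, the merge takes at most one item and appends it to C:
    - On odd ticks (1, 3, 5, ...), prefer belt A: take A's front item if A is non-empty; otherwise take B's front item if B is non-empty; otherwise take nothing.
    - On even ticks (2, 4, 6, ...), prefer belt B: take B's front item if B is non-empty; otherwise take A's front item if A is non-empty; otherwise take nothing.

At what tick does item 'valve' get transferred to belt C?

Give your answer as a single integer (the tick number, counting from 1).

Answer: 10

Derivation:
Tick 1: prefer A, take orb from A; A=[tile,lens,gear] B=[oval,clip,peg,iron,rod,valve] C=[orb]
Tick 2: prefer B, take oval from B; A=[tile,lens,gear] B=[clip,peg,iron,rod,valve] C=[orb,oval]
Tick 3: prefer A, take tile from A; A=[lens,gear] B=[clip,peg,iron,rod,valve] C=[orb,oval,tile]
Tick 4: prefer B, take clip from B; A=[lens,gear] B=[peg,iron,rod,valve] C=[orb,oval,tile,clip]
Tick 5: prefer A, take lens from A; A=[gear] B=[peg,iron,rod,valve] C=[orb,oval,tile,clip,lens]
Tick 6: prefer B, take peg from B; A=[gear] B=[iron,rod,valve] C=[orb,oval,tile,clip,lens,peg]
Tick 7: prefer A, take gear from A; A=[-] B=[iron,rod,valve] C=[orb,oval,tile,clip,lens,peg,gear]
Tick 8: prefer B, take iron from B; A=[-] B=[rod,valve] C=[orb,oval,tile,clip,lens,peg,gear,iron]
Tick 9: prefer A, take rod from B; A=[-] B=[valve] C=[orb,oval,tile,clip,lens,peg,gear,iron,rod]
Tick 10: prefer B, take valve from B; A=[-] B=[-] C=[orb,oval,tile,clip,lens,peg,gear,iron,rod,valve]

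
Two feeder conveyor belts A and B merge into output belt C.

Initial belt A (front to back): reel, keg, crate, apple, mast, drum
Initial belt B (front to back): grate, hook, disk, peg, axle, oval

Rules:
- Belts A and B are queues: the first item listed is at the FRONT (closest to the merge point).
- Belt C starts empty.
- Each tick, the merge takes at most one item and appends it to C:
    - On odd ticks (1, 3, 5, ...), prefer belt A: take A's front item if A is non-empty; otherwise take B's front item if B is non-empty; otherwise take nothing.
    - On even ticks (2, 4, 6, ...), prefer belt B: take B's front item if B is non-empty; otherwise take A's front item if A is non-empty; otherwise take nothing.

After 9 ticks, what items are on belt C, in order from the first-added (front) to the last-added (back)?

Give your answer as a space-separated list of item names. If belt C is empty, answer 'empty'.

Answer: reel grate keg hook crate disk apple peg mast

Derivation:
Tick 1: prefer A, take reel from A; A=[keg,crate,apple,mast,drum] B=[grate,hook,disk,peg,axle,oval] C=[reel]
Tick 2: prefer B, take grate from B; A=[keg,crate,apple,mast,drum] B=[hook,disk,peg,axle,oval] C=[reel,grate]
Tick 3: prefer A, take keg from A; A=[crate,apple,mast,drum] B=[hook,disk,peg,axle,oval] C=[reel,grate,keg]
Tick 4: prefer B, take hook from B; A=[crate,apple,mast,drum] B=[disk,peg,axle,oval] C=[reel,grate,keg,hook]
Tick 5: prefer A, take crate from A; A=[apple,mast,drum] B=[disk,peg,axle,oval] C=[reel,grate,keg,hook,crate]
Tick 6: prefer B, take disk from B; A=[apple,mast,drum] B=[peg,axle,oval] C=[reel,grate,keg,hook,crate,disk]
Tick 7: prefer A, take apple from A; A=[mast,drum] B=[peg,axle,oval] C=[reel,grate,keg,hook,crate,disk,apple]
Tick 8: prefer B, take peg from B; A=[mast,drum] B=[axle,oval] C=[reel,grate,keg,hook,crate,disk,apple,peg]
Tick 9: prefer A, take mast from A; A=[drum] B=[axle,oval] C=[reel,grate,keg,hook,crate,disk,apple,peg,mast]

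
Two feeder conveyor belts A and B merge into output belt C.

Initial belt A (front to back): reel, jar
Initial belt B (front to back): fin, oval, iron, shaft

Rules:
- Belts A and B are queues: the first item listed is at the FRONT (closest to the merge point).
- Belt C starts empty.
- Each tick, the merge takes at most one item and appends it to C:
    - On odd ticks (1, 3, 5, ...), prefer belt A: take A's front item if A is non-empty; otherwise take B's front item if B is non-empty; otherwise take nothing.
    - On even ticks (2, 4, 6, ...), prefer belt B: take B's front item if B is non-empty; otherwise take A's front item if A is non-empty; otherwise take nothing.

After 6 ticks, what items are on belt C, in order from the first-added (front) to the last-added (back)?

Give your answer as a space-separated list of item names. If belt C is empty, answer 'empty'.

Tick 1: prefer A, take reel from A; A=[jar] B=[fin,oval,iron,shaft] C=[reel]
Tick 2: prefer B, take fin from B; A=[jar] B=[oval,iron,shaft] C=[reel,fin]
Tick 3: prefer A, take jar from A; A=[-] B=[oval,iron,shaft] C=[reel,fin,jar]
Tick 4: prefer B, take oval from B; A=[-] B=[iron,shaft] C=[reel,fin,jar,oval]
Tick 5: prefer A, take iron from B; A=[-] B=[shaft] C=[reel,fin,jar,oval,iron]
Tick 6: prefer B, take shaft from B; A=[-] B=[-] C=[reel,fin,jar,oval,iron,shaft]

Answer: reel fin jar oval iron shaft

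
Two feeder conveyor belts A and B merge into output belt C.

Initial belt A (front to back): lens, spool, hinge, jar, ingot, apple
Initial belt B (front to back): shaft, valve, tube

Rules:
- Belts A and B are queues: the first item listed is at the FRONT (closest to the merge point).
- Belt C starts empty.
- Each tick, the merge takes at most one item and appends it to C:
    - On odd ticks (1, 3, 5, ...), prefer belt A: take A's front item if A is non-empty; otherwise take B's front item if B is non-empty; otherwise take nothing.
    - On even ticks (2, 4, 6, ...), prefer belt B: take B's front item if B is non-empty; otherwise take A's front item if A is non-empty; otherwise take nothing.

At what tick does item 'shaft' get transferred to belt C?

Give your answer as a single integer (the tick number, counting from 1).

Tick 1: prefer A, take lens from A; A=[spool,hinge,jar,ingot,apple] B=[shaft,valve,tube] C=[lens]
Tick 2: prefer B, take shaft from B; A=[spool,hinge,jar,ingot,apple] B=[valve,tube] C=[lens,shaft]

Answer: 2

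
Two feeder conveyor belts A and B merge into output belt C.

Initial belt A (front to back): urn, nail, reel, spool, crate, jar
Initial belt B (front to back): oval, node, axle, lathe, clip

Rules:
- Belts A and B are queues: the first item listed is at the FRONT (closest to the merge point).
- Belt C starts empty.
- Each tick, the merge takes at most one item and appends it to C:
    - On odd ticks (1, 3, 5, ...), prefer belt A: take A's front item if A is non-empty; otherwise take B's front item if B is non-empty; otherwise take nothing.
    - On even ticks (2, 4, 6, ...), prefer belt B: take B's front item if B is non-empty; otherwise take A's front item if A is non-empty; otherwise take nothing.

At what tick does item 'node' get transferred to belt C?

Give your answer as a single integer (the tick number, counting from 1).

Tick 1: prefer A, take urn from A; A=[nail,reel,spool,crate,jar] B=[oval,node,axle,lathe,clip] C=[urn]
Tick 2: prefer B, take oval from B; A=[nail,reel,spool,crate,jar] B=[node,axle,lathe,clip] C=[urn,oval]
Tick 3: prefer A, take nail from A; A=[reel,spool,crate,jar] B=[node,axle,lathe,clip] C=[urn,oval,nail]
Tick 4: prefer B, take node from B; A=[reel,spool,crate,jar] B=[axle,lathe,clip] C=[urn,oval,nail,node]

Answer: 4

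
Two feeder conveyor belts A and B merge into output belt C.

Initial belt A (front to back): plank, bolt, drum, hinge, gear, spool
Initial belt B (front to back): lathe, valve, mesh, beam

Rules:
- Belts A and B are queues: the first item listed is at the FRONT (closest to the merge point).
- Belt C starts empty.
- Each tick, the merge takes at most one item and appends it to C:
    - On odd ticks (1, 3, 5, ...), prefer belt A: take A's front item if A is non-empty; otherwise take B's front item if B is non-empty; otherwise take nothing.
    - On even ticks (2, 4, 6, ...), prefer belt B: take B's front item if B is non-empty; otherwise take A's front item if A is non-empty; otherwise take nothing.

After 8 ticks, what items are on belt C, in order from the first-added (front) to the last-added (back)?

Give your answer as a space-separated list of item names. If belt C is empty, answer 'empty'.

Tick 1: prefer A, take plank from A; A=[bolt,drum,hinge,gear,spool] B=[lathe,valve,mesh,beam] C=[plank]
Tick 2: prefer B, take lathe from B; A=[bolt,drum,hinge,gear,spool] B=[valve,mesh,beam] C=[plank,lathe]
Tick 3: prefer A, take bolt from A; A=[drum,hinge,gear,spool] B=[valve,mesh,beam] C=[plank,lathe,bolt]
Tick 4: prefer B, take valve from B; A=[drum,hinge,gear,spool] B=[mesh,beam] C=[plank,lathe,bolt,valve]
Tick 5: prefer A, take drum from A; A=[hinge,gear,spool] B=[mesh,beam] C=[plank,lathe,bolt,valve,drum]
Tick 6: prefer B, take mesh from B; A=[hinge,gear,spool] B=[beam] C=[plank,lathe,bolt,valve,drum,mesh]
Tick 7: prefer A, take hinge from A; A=[gear,spool] B=[beam] C=[plank,lathe,bolt,valve,drum,mesh,hinge]
Tick 8: prefer B, take beam from B; A=[gear,spool] B=[-] C=[plank,lathe,bolt,valve,drum,mesh,hinge,beam]

Answer: plank lathe bolt valve drum mesh hinge beam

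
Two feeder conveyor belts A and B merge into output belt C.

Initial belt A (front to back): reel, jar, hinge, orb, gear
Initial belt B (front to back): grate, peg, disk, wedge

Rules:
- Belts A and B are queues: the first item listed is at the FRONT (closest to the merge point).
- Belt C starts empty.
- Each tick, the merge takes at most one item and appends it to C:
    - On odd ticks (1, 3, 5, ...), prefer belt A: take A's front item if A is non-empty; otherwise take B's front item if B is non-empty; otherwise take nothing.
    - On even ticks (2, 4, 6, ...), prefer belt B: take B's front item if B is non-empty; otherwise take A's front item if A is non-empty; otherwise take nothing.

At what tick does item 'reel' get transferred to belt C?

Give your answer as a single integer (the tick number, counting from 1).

Tick 1: prefer A, take reel from A; A=[jar,hinge,orb,gear] B=[grate,peg,disk,wedge] C=[reel]

Answer: 1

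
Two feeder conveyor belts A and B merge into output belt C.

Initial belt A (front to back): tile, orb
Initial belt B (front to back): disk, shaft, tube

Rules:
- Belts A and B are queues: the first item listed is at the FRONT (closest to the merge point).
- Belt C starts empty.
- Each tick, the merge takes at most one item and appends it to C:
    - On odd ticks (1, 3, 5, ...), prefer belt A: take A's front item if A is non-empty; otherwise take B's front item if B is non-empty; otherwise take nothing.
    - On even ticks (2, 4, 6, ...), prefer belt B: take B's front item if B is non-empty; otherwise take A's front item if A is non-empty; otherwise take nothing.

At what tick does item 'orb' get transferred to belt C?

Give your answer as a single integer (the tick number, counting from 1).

Answer: 3

Derivation:
Tick 1: prefer A, take tile from A; A=[orb] B=[disk,shaft,tube] C=[tile]
Tick 2: prefer B, take disk from B; A=[orb] B=[shaft,tube] C=[tile,disk]
Tick 3: prefer A, take orb from A; A=[-] B=[shaft,tube] C=[tile,disk,orb]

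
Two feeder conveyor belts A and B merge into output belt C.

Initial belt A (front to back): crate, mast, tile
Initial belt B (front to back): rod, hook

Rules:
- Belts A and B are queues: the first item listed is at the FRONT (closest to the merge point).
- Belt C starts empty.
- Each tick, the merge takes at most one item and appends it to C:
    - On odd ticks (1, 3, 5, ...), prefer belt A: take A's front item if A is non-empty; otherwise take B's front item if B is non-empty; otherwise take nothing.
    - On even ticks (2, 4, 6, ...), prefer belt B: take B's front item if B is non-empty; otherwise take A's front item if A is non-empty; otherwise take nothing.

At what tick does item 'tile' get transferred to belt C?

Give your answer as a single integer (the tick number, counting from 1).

Answer: 5

Derivation:
Tick 1: prefer A, take crate from A; A=[mast,tile] B=[rod,hook] C=[crate]
Tick 2: prefer B, take rod from B; A=[mast,tile] B=[hook] C=[crate,rod]
Tick 3: prefer A, take mast from A; A=[tile] B=[hook] C=[crate,rod,mast]
Tick 4: prefer B, take hook from B; A=[tile] B=[-] C=[crate,rod,mast,hook]
Tick 5: prefer A, take tile from A; A=[-] B=[-] C=[crate,rod,mast,hook,tile]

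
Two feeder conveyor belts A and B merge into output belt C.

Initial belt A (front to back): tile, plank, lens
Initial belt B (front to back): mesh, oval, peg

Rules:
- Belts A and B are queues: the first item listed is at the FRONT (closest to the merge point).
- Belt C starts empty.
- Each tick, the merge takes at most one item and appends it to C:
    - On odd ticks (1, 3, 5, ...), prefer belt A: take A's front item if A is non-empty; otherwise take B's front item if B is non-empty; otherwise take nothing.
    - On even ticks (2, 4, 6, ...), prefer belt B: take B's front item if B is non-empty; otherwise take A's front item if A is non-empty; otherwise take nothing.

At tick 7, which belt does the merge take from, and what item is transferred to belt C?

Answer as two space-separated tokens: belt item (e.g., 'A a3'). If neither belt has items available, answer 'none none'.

Tick 1: prefer A, take tile from A; A=[plank,lens] B=[mesh,oval,peg] C=[tile]
Tick 2: prefer B, take mesh from B; A=[plank,lens] B=[oval,peg] C=[tile,mesh]
Tick 3: prefer A, take plank from A; A=[lens] B=[oval,peg] C=[tile,mesh,plank]
Tick 4: prefer B, take oval from B; A=[lens] B=[peg] C=[tile,mesh,plank,oval]
Tick 5: prefer A, take lens from A; A=[-] B=[peg] C=[tile,mesh,plank,oval,lens]
Tick 6: prefer B, take peg from B; A=[-] B=[-] C=[tile,mesh,plank,oval,lens,peg]
Tick 7: prefer A, both empty, nothing taken; A=[-] B=[-] C=[tile,mesh,plank,oval,lens,peg]

Answer: none none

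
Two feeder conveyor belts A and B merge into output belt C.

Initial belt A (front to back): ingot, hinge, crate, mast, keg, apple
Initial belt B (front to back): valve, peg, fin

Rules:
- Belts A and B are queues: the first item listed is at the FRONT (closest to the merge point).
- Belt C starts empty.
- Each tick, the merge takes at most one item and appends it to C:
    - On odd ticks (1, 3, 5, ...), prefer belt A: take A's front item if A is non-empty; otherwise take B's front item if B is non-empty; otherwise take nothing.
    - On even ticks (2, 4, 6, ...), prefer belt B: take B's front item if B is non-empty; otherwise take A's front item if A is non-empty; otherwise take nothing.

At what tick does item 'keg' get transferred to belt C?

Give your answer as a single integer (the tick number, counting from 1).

Answer: 8

Derivation:
Tick 1: prefer A, take ingot from A; A=[hinge,crate,mast,keg,apple] B=[valve,peg,fin] C=[ingot]
Tick 2: prefer B, take valve from B; A=[hinge,crate,mast,keg,apple] B=[peg,fin] C=[ingot,valve]
Tick 3: prefer A, take hinge from A; A=[crate,mast,keg,apple] B=[peg,fin] C=[ingot,valve,hinge]
Tick 4: prefer B, take peg from B; A=[crate,mast,keg,apple] B=[fin] C=[ingot,valve,hinge,peg]
Tick 5: prefer A, take crate from A; A=[mast,keg,apple] B=[fin] C=[ingot,valve,hinge,peg,crate]
Tick 6: prefer B, take fin from B; A=[mast,keg,apple] B=[-] C=[ingot,valve,hinge,peg,crate,fin]
Tick 7: prefer A, take mast from A; A=[keg,apple] B=[-] C=[ingot,valve,hinge,peg,crate,fin,mast]
Tick 8: prefer B, take keg from A; A=[apple] B=[-] C=[ingot,valve,hinge,peg,crate,fin,mast,keg]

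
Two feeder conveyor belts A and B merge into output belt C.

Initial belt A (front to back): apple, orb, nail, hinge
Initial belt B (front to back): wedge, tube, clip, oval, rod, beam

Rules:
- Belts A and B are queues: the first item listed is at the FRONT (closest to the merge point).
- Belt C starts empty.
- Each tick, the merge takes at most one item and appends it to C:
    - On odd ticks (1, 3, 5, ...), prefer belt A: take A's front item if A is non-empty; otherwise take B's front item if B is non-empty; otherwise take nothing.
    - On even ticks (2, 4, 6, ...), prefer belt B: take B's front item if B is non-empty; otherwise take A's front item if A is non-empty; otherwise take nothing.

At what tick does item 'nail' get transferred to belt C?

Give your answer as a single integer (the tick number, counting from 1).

Answer: 5

Derivation:
Tick 1: prefer A, take apple from A; A=[orb,nail,hinge] B=[wedge,tube,clip,oval,rod,beam] C=[apple]
Tick 2: prefer B, take wedge from B; A=[orb,nail,hinge] B=[tube,clip,oval,rod,beam] C=[apple,wedge]
Tick 3: prefer A, take orb from A; A=[nail,hinge] B=[tube,clip,oval,rod,beam] C=[apple,wedge,orb]
Tick 4: prefer B, take tube from B; A=[nail,hinge] B=[clip,oval,rod,beam] C=[apple,wedge,orb,tube]
Tick 5: prefer A, take nail from A; A=[hinge] B=[clip,oval,rod,beam] C=[apple,wedge,orb,tube,nail]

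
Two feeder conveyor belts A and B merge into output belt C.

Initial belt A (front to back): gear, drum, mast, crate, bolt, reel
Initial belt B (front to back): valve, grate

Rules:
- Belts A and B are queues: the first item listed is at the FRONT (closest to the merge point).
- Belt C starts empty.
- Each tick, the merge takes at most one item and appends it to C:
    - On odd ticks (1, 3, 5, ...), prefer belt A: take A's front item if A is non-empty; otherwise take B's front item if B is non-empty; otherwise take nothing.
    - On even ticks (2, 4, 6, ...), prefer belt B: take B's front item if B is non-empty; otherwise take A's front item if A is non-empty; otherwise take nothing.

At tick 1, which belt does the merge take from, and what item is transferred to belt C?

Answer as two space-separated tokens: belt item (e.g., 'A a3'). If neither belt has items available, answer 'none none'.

Answer: A gear

Derivation:
Tick 1: prefer A, take gear from A; A=[drum,mast,crate,bolt,reel] B=[valve,grate] C=[gear]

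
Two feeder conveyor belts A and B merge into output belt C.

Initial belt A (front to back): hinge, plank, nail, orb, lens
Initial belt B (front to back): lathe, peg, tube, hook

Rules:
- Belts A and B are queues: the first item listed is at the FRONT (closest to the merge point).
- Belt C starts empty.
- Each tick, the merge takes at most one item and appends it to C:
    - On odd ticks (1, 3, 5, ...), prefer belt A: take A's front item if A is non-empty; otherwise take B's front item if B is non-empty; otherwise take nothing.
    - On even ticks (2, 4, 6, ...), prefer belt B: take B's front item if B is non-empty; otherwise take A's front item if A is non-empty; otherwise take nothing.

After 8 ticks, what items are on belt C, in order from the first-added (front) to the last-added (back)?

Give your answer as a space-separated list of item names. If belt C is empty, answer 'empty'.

Answer: hinge lathe plank peg nail tube orb hook

Derivation:
Tick 1: prefer A, take hinge from A; A=[plank,nail,orb,lens] B=[lathe,peg,tube,hook] C=[hinge]
Tick 2: prefer B, take lathe from B; A=[plank,nail,orb,lens] B=[peg,tube,hook] C=[hinge,lathe]
Tick 3: prefer A, take plank from A; A=[nail,orb,lens] B=[peg,tube,hook] C=[hinge,lathe,plank]
Tick 4: prefer B, take peg from B; A=[nail,orb,lens] B=[tube,hook] C=[hinge,lathe,plank,peg]
Tick 5: prefer A, take nail from A; A=[orb,lens] B=[tube,hook] C=[hinge,lathe,plank,peg,nail]
Tick 6: prefer B, take tube from B; A=[orb,lens] B=[hook] C=[hinge,lathe,plank,peg,nail,tube]
Tick 7: prefer A, take orb from A; A=[lens] B=[hook] C=[hinge,lathe,plank,peg,nail,tube,orb]
Tick 8: prefer B, take hook from B; A=[lens] B=[-] C=[hinge,lathe,plank,peg,nail,tube,orb,hook]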